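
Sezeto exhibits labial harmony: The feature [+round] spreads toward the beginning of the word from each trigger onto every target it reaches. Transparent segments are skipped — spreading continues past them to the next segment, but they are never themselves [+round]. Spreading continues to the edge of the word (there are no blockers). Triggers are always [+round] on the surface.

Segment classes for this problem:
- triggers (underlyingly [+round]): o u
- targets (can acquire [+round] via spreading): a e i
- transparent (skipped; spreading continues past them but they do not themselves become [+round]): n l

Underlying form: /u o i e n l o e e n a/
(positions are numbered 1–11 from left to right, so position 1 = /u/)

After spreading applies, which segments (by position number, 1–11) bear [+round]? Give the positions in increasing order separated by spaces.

From /u/ at 1 leftward: word edge.
From /o/ at 2 leftward: 1 /u/ is itself a trigger — this domain ends here.
From /o/ at 7 leftward: 6 /l/ transparent; 5 /n/ transparent; 4 /e/ → [+round]; 3 /i/ → [+round]; 2 /o/ is itself a trigger — this domain ends here.
Targets with no active source: positions 8 9 11 stay [-round].

1 2 3 4 7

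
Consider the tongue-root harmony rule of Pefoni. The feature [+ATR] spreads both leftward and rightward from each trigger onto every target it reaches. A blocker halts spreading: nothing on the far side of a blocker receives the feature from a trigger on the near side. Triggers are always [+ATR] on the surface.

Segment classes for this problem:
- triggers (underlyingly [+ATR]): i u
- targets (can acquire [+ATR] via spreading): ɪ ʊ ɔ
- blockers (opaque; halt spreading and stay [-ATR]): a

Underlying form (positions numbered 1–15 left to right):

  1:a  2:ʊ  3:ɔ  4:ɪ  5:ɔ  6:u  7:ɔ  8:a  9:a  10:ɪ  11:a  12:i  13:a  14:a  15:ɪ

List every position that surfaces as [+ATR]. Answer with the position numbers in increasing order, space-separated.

2 3 4 5 6 7 12

From /u/ at 6 rightward: 7 /ɔ/ → [+ATR]; 8 /a/ blocks.
From /u/ at 6 leftward: 5 /ɔ/ → [+ATR]; 4 /ɪ/ → [+ATR]; 3 /ɔ/ → [+ATR]; 2 /ʊ/ → [+ATR]; 1 /a/ blocks.
From /i/ at 12 rightward: 13 /a/ blocks.
From /i/ at 12 leftward: 11 /a/ blocks.
Targets with no active source: positions 10 15 stay [-ATR].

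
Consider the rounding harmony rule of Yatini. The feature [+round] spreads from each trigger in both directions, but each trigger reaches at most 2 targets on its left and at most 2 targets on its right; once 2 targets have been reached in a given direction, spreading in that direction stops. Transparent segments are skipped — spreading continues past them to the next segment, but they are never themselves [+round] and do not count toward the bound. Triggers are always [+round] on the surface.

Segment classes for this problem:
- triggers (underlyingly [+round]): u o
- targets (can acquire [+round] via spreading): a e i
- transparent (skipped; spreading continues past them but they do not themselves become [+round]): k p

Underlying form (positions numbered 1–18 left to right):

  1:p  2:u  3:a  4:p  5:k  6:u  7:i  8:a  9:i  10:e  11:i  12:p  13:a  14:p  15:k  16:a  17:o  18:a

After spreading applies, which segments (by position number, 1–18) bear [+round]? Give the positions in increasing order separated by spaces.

From /u/ at 2 rightward: 3 /a/ → [+round]; 4 /p/ transparent; 5 /k/ transparent; 6 /u/ is itself a trigger — this domain ends here.
From /u/ at 2 leftward: 1 /p/ transparent; word edge.
From /u/ at 6 rightward: 7 /i/ → [+round]; 8 /a/ → [+round]; bound reached.
From /u/ at 6 leftward: 5 /k/ transparent; 4 /p/ transparent; 3 /a/ → [+round]; 2 /u/ is itself a trigger — this domain ends here.
From /o/ at 17 rightward: 18 /a/ → [+round]; word edge.
From /o/ at 17 leftward: 16 /a/ → [+round]; 15 /k/ transparent; 14 /p/ transparent; 13 /a/ → [+round]; bound reached.
Targets with no active source: positions 9 10 11 stay [-round].

2 3 6 7 8 13 16 17 18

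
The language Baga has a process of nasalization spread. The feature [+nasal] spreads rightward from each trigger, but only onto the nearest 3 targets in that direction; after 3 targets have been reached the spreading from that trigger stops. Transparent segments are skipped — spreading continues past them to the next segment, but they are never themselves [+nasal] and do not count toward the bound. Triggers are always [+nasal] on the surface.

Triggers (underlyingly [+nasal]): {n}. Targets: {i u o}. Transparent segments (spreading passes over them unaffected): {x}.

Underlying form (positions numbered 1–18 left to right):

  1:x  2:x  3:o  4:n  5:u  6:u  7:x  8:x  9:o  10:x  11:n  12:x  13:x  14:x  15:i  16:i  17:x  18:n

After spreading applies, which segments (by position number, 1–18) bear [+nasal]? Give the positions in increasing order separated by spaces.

4 5 6 9 11 15 16 18

From /n/ at 4 rightward: 5 /u/ → [+nasal]; 6 /u/ → [+nasal]; 7 /x/ transparent; 8 /x/ transparent; 9 /o/ → [+nasal]; bound reached.
From /n/ at 11 rightward: 12 /x/ transparent; 13 /x/ transparent; 14 /x/ transparent; 15 /i/ → [+nasal]; 16 /i/ → [+nasal]; 17 /x/ transparent; 18 /n/ is itself a trigger — this domain ends here.
From /n/ at 18 rightward: word edge.
Target with no active source: position 3 stays [-nasal].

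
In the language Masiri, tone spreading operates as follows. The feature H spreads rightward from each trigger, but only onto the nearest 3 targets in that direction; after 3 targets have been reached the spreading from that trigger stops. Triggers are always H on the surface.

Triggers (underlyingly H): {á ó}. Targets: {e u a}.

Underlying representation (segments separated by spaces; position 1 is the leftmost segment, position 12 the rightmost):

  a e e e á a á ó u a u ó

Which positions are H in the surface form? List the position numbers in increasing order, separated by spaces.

From /á/ at 5 rightward: 6 /a/ → H; 7 /á/ is itself a trigger — this domain ends here.
From /á/ at 7 rightward: 8 /ó/ is itself a trigger — this domain ends here.
From /ó/ at 8 rightward: 9 /u/ → H; 10 /a/ → H; 11 /u/ → H; bound reached.
From /ó/ at 12 rightward: word edge.
Targets with no active source: positions 1 2 3 4 stay [-high tone].

5 6 7 8 9 10 11 12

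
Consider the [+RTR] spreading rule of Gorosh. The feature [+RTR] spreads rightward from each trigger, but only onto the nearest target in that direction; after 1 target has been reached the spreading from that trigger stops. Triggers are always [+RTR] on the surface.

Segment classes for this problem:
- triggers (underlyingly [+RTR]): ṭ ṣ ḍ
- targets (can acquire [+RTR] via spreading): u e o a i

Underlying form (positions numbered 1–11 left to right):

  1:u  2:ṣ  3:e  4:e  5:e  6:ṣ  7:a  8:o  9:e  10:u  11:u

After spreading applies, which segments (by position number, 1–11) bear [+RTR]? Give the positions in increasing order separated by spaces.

2 3 6 7

From /ṣ/ at 2 rightward: 3 /e/ → [+RTR]; bound reached.
From /ṣ/ at 6 rightward: 7 /a/ → [+RTR]; bound reached.
Targets with no active source: positions 1 4 5 8 9 10 11 stay [-emphatic].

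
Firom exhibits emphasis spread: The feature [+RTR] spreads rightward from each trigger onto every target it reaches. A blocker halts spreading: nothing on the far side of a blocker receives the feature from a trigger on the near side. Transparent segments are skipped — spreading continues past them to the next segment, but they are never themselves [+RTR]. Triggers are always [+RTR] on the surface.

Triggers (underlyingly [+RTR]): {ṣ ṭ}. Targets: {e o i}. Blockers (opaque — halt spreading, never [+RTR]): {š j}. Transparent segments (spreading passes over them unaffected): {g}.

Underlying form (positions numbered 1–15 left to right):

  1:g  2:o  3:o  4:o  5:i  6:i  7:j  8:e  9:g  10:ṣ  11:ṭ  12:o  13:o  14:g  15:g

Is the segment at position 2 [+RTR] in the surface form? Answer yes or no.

no

From /ṣ/ at 10 rightward: 11 /ṭ/ is itself a trigger — this domain ends here.
From /ṭ/ at 11 rightward: 12 /o/ → [+RTR]; 13 /o/ → [+RTR]; 14 /g/ transparent; 15 /g/ transparent; word edge.
Targets with no active source: positions 2 3 4 5 6 8 stay [-emphatic].
[+RTR] positions on the surface: 10 11 12 13.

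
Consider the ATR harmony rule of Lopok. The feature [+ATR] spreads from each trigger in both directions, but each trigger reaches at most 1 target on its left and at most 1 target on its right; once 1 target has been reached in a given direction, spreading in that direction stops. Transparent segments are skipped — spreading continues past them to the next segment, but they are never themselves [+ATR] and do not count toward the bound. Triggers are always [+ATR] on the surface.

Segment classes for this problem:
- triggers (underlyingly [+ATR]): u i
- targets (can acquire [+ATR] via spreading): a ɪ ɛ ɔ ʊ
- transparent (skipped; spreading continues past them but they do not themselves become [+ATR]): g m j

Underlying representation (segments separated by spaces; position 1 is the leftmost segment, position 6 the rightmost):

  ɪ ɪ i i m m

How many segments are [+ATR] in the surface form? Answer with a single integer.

From /i/ at 3 rightward: 4 /i/ is itself a trigger — this domain ends here.
From /i/ at 3 leftward: 2 /ɪ/ → [+ATR]; bound reached.
From /i/ at 4 rightward: 5 /m/ transparent; 6 /m/ transparent; word edge.
From /i/ at 4 leftward: 3 /i/ is itself a trigger — this domain ends here.
Target with no active source: position 1 stays [-ATR].
[+ATR] positions on the surface: 2 3 4.

3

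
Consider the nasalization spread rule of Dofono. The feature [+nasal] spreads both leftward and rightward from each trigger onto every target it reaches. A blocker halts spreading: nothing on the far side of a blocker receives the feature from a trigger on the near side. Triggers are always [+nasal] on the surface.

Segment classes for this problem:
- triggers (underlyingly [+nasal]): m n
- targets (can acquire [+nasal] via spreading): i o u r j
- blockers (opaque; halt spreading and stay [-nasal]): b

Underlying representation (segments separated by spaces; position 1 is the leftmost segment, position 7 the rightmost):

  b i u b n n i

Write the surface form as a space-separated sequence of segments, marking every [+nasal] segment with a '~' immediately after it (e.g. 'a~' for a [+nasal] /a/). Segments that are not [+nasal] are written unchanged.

From /n/ at 5 rightward: 6 /n/ is itself a trigger — this domain ends here.
From /n/ at 5 leftward: 4 /b/ blocks.
From /n/ at 6 rightward: 7 /i/ → [+nasal]; word edge.
From /n/ at 6 leftward: 5 /n/ is itself a trigger — this domain ends here.
Targets with no active source: positions 2 3 stay [-nasal].
[+nasal] positions on the surface: 5 6 7.

b i u b n~ n~ i~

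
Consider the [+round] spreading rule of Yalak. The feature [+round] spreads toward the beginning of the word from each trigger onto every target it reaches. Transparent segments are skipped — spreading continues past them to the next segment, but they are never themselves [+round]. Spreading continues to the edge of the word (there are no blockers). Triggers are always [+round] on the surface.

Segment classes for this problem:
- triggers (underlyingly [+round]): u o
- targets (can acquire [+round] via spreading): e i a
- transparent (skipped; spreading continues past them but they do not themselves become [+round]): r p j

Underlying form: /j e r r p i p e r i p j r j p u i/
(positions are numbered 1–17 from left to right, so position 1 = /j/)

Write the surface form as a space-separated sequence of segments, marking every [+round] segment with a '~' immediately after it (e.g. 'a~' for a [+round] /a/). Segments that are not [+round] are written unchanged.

j e~ r r p i~ p e~ r i~ p j r j p u~ i

From /u/ at 16 leftward: 15 /p/ transparent; 14 /j/ transparent; 13 /r/ transparent; 12 /j/ transparent; 11 /p/ transparent; 10 /i/ → [+round]; 9 /r/ transparent; 8 /e/ → [+round]; 7 /p/ transparent; 6 /i/ → [+round]; 5 /p/ transparent; 4 /r/ transparent; 3 /r/ transparent; 2 /e/ → [+round]; 1 /j/ transparent; word edge.
Target with no active source: position 17 stays [-round].
[+round] positions on the surface: 2 6 8 10 16.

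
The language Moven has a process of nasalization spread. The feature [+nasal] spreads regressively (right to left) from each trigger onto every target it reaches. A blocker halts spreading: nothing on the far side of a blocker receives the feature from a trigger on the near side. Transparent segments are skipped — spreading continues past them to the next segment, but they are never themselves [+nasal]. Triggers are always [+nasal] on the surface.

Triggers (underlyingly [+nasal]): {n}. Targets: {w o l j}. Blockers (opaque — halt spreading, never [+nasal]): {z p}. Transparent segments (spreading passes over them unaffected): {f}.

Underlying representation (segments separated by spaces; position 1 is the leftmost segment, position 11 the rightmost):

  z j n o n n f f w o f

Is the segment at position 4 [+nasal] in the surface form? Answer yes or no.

yes

From /n/ at 3 leftward: 2 /j/ → [+nasal]; 1 /z/ blocks.
From /n/ at 5 leftward: 4 /o/ → [+nasal]; 3 /n/ is itself a trigger — this domain ends here.
From /n/ at 6 leftward: 5 /n/ is itself a trigger — this domain ends here.
Targets with no active source: positions 9 10 stay [-nasal].
[+nasal] positions on the surface: 2 3 4 5 6.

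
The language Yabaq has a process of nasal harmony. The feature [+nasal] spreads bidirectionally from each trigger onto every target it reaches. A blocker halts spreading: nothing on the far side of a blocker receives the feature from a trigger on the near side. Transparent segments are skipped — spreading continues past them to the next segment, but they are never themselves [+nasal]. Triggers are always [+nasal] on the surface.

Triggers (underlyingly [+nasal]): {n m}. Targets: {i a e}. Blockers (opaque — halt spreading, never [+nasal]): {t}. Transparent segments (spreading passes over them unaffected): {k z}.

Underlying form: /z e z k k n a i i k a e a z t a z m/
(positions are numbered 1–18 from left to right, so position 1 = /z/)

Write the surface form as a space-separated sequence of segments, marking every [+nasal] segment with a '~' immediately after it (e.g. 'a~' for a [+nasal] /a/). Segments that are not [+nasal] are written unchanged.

From /n/ at 6 rightward: 7 /a/ → [+nasal]; 8 /i/ → [+nasal]; 9 /i/ → [+nasal]; 10 /k/ transparent; 11 /a/ → [+nasal]; 12 /e/ → [+nasal]; 13 /a/ → [+nasal]; 14 /z/ transparent; 15 /t/ blocks.
From /n/ at 6 leftward: 5 /k/ transparent; 4 /k/ transparent; 3 /z/ transparent; 2 /e/ → [+nasal]; 1 /z/ transparent; word edge.
From /m/ at 18 rightward: word edge.
From /m/ at 18 leftward: 17 /z/ transparent; 16 /a/ → [+nasal]; 15 /t/ blocks.
[+nasal] positions on the surface: 2 6 7 8 9 11 12 13 16 18.

z e~ z k k n~ a~ i~ i~ k a~ e~ a~ z t a~ z m~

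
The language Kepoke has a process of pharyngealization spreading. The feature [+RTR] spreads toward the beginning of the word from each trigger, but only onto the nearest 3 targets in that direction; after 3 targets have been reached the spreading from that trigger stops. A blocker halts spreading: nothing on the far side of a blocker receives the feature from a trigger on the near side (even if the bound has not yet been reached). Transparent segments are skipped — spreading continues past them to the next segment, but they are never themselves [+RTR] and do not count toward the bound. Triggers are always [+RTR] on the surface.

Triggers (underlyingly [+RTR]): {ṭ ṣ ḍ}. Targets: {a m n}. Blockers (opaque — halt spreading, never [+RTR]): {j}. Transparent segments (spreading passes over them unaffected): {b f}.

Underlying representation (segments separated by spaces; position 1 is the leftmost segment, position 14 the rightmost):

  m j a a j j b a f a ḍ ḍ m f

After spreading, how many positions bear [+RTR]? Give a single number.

From /ḍ/ at 11 leftward: 10 /a/ → [+RTR]; 9 /f/ transparent; 8 /a/ → [+RTR]; 7 /b/ transparent; 6 /j/ blocks.
From /ḍ/ at 12 leftward: 11 /ḍ/ is itself a trigger — this domain ends here.
Targets with no active source: positions 1 3 4 13 stay [-emphatic].
[+RTR] positions on the surface: 8 10 11 12.

4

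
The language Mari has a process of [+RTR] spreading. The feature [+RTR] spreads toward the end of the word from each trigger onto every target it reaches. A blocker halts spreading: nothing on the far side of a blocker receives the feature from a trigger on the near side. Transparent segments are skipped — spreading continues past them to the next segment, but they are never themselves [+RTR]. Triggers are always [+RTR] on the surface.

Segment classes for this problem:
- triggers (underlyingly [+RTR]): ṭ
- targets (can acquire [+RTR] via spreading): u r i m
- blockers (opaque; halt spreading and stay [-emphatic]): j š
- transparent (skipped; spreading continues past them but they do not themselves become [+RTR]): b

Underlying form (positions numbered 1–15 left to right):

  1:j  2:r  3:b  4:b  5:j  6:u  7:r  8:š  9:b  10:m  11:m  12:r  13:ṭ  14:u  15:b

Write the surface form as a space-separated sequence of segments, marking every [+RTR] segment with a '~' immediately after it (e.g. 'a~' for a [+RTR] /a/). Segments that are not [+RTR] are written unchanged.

j r b b j u r š b m m r ṭ~ u~ b

From /ṭ/ at 13 rightward: 14 /u/ → [+RTR]; 15 /b/ transparent; word edge.
Targets with no active source: positions 2 6 7 10 11 12 stay [-emphatic].
[+RTR] positions on the surface: 13 14.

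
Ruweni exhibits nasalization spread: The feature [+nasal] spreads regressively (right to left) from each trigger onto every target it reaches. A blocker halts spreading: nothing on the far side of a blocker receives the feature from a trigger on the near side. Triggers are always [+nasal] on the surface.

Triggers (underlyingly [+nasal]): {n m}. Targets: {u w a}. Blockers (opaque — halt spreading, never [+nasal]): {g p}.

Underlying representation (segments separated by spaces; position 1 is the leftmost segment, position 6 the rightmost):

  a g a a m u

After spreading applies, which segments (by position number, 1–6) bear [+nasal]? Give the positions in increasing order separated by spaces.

From /m/ at 5 leftward: 4 /a/ → [+nasal]; 3 /a/ → [+nasal]; 2 /g/ blocks.
Targets with no active source: positions 1 6 stay [-nasal].

3 4 5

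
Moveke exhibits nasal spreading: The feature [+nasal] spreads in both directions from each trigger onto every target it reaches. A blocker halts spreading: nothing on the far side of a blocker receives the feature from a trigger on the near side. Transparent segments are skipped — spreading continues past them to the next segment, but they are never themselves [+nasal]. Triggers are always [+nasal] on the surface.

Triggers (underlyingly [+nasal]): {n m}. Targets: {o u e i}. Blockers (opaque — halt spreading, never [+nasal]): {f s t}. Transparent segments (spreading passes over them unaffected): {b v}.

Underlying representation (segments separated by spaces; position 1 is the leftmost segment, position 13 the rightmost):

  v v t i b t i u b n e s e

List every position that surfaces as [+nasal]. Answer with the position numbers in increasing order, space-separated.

From /n/ at 10 rightward: 11 /e/ → [+nasal]; 12 /s/ blocks.
From /n/ at 10 leftward: 9 /b/ transparent; 8 /u/ → [+nasal]; 7 /i/ → [+nasal]; 6 /t/ blocks.
Targets with no active source: positions 4 13 stay [-nasal].

7 8 10 11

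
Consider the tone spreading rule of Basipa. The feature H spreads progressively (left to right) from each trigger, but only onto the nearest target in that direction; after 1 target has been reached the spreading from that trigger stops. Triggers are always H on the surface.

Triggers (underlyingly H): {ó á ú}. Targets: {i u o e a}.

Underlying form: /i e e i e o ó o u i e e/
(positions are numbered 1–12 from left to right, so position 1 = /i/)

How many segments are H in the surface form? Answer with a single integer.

From /ó/ at 7 rightward: 8 /o/ → H; bound reached.
Targets with no active source: positions 1 2 3 4 5 6 9 10 11 12 stay [-high tone].
H positions on the surface: 7 8.

2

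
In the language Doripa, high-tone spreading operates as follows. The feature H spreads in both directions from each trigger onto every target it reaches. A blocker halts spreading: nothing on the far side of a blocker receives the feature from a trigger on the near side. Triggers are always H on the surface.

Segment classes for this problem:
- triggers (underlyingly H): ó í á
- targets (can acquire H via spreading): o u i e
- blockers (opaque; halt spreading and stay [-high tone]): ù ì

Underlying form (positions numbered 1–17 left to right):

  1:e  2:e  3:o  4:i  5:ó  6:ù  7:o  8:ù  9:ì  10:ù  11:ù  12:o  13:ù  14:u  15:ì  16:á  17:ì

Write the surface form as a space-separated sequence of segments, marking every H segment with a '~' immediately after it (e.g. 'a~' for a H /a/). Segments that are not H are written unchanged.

e~ e~ o~ i~ ó~ ù o ù ì ù ù o ù u ì á~ ì

From /ó/ at 5 rightward: 6 /ù/ blocks.
From /ó/ at 5 leftward: 4 /i/ → H; 3 /o/ → H; 2 /e/ → H; 1 /e/ → H; word edge.
From /á/ at 16 rightward: 17 /ì/ blocks.
From /á/ at 16 leftward: 15 /ì/ blocks.
Targets with no active source: positions 7 12 14 stay [-high tone].
H positions on the surface: 1 2 3 4 5 16.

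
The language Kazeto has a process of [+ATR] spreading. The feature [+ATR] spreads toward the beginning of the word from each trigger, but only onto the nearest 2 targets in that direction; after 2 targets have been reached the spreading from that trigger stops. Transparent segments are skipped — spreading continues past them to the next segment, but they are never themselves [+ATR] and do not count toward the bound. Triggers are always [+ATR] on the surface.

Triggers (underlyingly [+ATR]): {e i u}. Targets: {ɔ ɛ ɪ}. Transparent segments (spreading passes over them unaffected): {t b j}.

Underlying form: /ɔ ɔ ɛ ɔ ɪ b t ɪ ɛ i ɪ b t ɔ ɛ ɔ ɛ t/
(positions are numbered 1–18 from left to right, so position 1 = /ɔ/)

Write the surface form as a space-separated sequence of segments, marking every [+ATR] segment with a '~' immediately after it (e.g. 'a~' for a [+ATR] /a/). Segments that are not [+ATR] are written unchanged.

From /i/ at 10 leftward: 9 /ɛ/ → [+ATR]; 8 /ɪ/ → [+ATR]; bound reached.
Targets with no active source: positions 1 2 3 4 5 11 14 15 16 17 stay [-ATR].
[+ATR] positions on the surface: 8 9 10.

ɔ ɔ ɛ ɔ ɪ b t ɪ~ ɛ~ i~ ɪ b t ɔ ɛ ɔ ɛ t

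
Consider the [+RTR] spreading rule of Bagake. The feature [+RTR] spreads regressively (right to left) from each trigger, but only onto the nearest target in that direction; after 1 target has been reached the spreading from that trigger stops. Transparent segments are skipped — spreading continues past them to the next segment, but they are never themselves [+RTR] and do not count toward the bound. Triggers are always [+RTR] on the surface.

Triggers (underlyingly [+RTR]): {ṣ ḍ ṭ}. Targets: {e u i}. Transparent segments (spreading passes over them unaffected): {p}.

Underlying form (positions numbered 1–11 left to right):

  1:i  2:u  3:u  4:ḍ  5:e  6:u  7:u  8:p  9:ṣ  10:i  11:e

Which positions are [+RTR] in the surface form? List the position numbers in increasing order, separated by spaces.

From /ḍ/ at 4 leftward: 3 /u/ → [+RTR]; bound reached.
From /ṣ/ at 9 leftward: 8 /p/ transparent; 7 /u/ → [+RTR]; bound reached.
Targets with no active source: positions 1 2 5 6 10 11 stay [-emphatic].

3 4 7 9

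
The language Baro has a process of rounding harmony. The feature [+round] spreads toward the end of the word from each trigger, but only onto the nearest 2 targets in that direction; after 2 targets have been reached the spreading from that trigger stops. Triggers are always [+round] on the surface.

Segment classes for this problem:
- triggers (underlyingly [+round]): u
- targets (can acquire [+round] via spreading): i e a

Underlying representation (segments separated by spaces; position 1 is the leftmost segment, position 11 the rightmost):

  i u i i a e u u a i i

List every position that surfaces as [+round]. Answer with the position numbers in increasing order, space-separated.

2 3 4 7 8 9 10

From /u/ at 2 rightward: 3 /i/ → [+round]; 4 /i/ → [+round]; bound reached.
From /u/ at 7 rightward: 8 /u/ is itself a trigger — this domain ends here.
From /u/ at 8 rightward: 9 /a/ → [+round]; 10 /i/ → [+round]; bound reached.
Targets with no active source: positions 1 5 6 11 stay [-round].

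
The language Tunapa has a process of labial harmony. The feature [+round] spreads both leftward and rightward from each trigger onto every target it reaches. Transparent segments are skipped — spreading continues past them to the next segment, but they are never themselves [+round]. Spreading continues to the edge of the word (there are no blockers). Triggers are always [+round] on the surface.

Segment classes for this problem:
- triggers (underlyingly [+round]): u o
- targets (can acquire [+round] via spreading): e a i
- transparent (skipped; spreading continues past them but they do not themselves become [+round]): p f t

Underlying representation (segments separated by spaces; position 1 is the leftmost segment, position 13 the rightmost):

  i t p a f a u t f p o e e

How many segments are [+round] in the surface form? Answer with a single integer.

From /u/ at 7 rightward: 8 /t/ transparent; 9 /f/ transparent; 10 /p/ transparent; 11 /o/ is itself a trigger — this domain ends here.
From /u/ at 7 leftward: 6 /a/ → [+round]; 5 /f/ transparent; 4 /a/ → [+round]; 3 /p/ transparent; 2 /t/ transparent; 1 /i/ → [+round]; word edge.
From /o/ at 11 rightward: 12 /e/ → [+round]; 13 /e/ → [+round]; word edge.
From /o/ at 11 leftward: 10 /p/ transparent; 9 /f/ transparent; 8 /t/ transparent; 7 /u/ is itself a trigger — this domain ends here.
[+round] positions on the surface: 1 4 6 7 11 12 13.

7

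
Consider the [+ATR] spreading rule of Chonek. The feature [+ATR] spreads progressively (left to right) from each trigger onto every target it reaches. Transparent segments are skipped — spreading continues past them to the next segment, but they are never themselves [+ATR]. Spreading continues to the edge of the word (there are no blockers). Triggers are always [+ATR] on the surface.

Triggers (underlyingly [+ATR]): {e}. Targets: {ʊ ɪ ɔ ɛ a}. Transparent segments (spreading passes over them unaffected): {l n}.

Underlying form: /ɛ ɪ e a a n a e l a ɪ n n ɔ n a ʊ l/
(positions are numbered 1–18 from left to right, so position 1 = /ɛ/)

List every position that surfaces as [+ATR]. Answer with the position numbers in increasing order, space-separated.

From /e/ at 3 rightward: 4 /a/ → [+ATR]; 5 /a/ → [+ATR]; 6 /n/ transparent; 7 /a/ → [+ATR]; 8 /e/ is itself a trigger — this domain ends here.
From /e/ at 8 rightward: 9 /l/ transparent; 10 /a/ → [+ATR]; 11 /ɪ/ → [+ATR]; 12 /n/ transparent; 13 /n/ transparent; 14 /ɔ/ → [+ATR]; 15 /n/ transparent; 16 /a/ → [+ATR]; 17 /ʊ/ → [+ATR]; 18 /l/ transparent; word edge.
Targets with no active source: positions 1 2 stay [-ATR].

3 4 5 7 8 10 11 14 16 17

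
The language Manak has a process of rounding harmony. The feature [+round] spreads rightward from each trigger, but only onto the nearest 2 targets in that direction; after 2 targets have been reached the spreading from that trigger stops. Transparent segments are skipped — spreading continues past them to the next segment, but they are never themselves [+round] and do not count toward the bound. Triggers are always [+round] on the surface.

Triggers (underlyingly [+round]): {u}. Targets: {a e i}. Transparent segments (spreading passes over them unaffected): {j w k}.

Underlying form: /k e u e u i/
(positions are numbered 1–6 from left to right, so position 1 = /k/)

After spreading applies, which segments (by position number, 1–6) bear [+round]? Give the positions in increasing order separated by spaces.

From /u/ at 3 rightward: 4 /e/ → [+round]; 5 /u/ is itself a trigger — this domain ends here.
From /u/ at 5 rightward: 6 /i/ → [+round]; word edge.
Target with no active source: position 2 stays [-round].

3 4 5 6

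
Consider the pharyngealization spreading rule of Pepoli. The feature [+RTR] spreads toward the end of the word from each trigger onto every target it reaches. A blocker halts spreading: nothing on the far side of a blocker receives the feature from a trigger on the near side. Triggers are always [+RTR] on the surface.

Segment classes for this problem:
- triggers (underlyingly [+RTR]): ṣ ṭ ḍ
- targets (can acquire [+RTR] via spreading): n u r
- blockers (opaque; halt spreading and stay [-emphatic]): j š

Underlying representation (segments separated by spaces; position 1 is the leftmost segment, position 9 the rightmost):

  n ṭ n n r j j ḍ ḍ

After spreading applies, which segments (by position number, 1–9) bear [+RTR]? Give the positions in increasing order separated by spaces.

2 3 4 5 8 9

From /ṭ/ at 2 rightward: 3 /n/ → [+RTR]; 4 /n/ → [+RTR]; 5 /r/ → [+RTR]; 6 /j/ blocks.
From /ḍ/ at 8 rightward: 9 /ḍ/ is itself a trigger — this domain ends here.
From /ḍ/ at 9 rightward: word edge.
Target with no active source: position 1 stays [-emphatic].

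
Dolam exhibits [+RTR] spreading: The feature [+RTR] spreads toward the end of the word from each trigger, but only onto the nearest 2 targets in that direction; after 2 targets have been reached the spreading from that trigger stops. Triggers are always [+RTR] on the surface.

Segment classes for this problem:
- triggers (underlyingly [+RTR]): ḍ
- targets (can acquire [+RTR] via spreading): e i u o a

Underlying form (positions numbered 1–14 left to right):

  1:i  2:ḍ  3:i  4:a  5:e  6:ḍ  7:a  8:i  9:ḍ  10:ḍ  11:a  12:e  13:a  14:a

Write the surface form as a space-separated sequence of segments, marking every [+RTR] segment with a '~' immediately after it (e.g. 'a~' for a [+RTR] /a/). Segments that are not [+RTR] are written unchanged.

From /ḍ/ at 2 rightward: 3 /i/ → [+RTR]; 4 /a/ → [+RTR]; bound reached.
From /ḍ/ at 6 rightward: 7 /a/ → [+RTR]; 8 /i/ → [+RTR]; bound reached.
From /ḍ/ at 9 rightward: 10 /ḍ/ is itself a trigger — this domain ends here.
From /ḍ/ at 10 rightward: 11 /a/ → [+RTR]; 12 /e/ → [+RTR]; bound reached.
Targets with no active source: positions 1 5 13 14 stay [-emphatic].
[+RTR] positions on the surface: 2 3 4 6 7 8 9 10 11 12.

i ḍ~ i~ a~ e ḍ~ a~ i~ ḍ~ ḍ~ a~ e~ a a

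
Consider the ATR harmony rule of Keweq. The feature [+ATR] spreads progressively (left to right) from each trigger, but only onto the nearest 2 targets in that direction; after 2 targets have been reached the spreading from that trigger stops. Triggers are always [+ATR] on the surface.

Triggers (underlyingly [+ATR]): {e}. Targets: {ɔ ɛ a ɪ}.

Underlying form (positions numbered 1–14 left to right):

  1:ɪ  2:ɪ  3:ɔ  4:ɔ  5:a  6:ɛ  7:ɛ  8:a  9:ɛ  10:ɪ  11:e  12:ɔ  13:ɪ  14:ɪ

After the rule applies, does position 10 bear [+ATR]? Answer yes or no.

no

From /e/ at 11 rightward: 12 /ɔ/ → [+ATR]; 13 /ɪ/ → [+ATR]; bound reached.
Targets with no active source: positions 1 2 3 4 5 6 7 8 9 10 14 stay [-ATR].
[+ATR] positions on the surface: 11 12 13.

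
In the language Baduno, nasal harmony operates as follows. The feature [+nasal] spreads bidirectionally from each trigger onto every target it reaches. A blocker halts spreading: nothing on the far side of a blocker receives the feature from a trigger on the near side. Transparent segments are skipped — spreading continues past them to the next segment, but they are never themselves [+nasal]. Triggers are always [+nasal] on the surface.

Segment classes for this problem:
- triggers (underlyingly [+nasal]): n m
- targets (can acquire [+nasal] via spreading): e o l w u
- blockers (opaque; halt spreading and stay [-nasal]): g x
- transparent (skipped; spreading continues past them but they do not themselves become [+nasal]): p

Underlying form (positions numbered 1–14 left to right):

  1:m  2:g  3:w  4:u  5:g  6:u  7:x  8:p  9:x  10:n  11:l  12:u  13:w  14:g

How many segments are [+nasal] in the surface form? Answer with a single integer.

From /m/ at 1 rightward: 2 /g/ blocks.
From /m/ at 1 leftward: word edge.
From /n/ at 10 rightward: 11 /l/ → [+nasal]; 12 /u/ → [+nasal]; 13 /w/ → [+nasal]; 14 /g/ blocks.
From /n/ at 10 leftward: 9 /x/ blocks.
Targets with no active source: positions 3 4 6 stay [-nasal].
[+nasal] positions on the surface: 1 10 11 12 13.

5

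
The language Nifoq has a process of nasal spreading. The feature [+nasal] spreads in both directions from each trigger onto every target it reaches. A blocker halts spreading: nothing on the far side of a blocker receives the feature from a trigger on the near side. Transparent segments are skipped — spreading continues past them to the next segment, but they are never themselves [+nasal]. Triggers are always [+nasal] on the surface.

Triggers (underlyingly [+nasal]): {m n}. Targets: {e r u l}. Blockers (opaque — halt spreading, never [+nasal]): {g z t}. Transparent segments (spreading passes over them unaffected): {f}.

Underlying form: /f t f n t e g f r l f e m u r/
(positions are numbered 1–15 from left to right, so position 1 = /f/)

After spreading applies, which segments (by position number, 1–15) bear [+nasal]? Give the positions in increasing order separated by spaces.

From /n/ at 4 rightward: 5 /t/ blocks.
From /n/ at 4 leftward: 3 /f/ transparent; 2 /t/ blocks.
From /m/ at 13 rightward: 14 /u/ → [+nasal]; 15 /r/ → [+nasal]; word edge.
From /m/ at 13 leftward: 12 /e/ → [+nasal]; 11 /f/ transparent; 10 /l/ → [+nasal]; 9 /r/ → [+nasal]; 8 /f/ transparent; 7 /g/ blocks.
Target with no active source: position 6 stays [-nasal].

4 9 10 12 13 14 15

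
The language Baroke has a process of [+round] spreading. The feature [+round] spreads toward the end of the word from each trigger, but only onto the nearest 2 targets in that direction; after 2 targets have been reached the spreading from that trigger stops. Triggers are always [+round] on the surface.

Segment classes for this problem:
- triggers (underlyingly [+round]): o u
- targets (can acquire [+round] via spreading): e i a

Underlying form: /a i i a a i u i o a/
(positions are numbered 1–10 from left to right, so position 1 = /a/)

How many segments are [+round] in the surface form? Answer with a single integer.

From /u/ at 7 rightward: 8 /i/ → [+round]; 9 /o/ is itself a trigger — this domain ends here.
From /o/ at 9 rightward: 10 /a/ → [+round]; word edge.
Targets with no active source: positions 1 2 3 4 5 6 stay [-round].
[+round] positions on the surface: 7 8 9 10.

4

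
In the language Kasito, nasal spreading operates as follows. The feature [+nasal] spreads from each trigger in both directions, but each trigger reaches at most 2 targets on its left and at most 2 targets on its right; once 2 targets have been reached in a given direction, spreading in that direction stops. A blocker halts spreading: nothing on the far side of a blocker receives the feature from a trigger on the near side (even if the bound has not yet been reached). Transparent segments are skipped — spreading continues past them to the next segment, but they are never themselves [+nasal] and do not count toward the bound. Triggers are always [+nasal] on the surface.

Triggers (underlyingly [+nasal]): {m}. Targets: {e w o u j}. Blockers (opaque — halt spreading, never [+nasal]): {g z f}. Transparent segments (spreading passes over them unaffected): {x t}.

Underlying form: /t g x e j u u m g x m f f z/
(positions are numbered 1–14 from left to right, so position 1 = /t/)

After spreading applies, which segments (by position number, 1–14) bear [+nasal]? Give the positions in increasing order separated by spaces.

From /m/ at 8 rightward: 9 /g/ blocks.
From /m/ at 8 leftward: 7 /u/ → [+nasal]; 6 /u/ → [+nasal]; bound reached.
From /m/ at 11 rightward: 12 /f/ blocks.
From /m/ at 11 leftward: 10 /x/ transparent; 9 /g/ blocks.
Targets with no active source: positions 4 5 stay [-nasal].

6 7 8 11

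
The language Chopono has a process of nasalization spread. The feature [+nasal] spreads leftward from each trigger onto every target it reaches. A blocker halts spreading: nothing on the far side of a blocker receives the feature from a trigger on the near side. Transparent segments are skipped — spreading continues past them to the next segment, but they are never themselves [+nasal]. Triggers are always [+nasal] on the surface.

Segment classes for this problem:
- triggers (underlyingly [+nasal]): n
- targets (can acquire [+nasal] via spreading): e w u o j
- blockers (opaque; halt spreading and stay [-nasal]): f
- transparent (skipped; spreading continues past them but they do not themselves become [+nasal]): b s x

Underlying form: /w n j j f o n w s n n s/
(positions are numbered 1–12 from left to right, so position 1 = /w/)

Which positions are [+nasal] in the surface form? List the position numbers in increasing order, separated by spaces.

From /n/ at 2 leftward: 1 /w/ → [+nasal]; word edge.
From /n/ at 7 leftward: 6 /o/ → [+nasal]; 5 /f/ blocks.
From /n/ at 10 leftward: 9 /s/ transparent; 8 /w/ → [+nasal]; 7 /n/ is itself a trigger — this domain ends here.
From /n/ at 11 leftward: 10 /n/ is itself a trigger — this domain ends here.
Targets with no active source: positions 3 4 stay [-nasal].

1 2 6 7 8 10 11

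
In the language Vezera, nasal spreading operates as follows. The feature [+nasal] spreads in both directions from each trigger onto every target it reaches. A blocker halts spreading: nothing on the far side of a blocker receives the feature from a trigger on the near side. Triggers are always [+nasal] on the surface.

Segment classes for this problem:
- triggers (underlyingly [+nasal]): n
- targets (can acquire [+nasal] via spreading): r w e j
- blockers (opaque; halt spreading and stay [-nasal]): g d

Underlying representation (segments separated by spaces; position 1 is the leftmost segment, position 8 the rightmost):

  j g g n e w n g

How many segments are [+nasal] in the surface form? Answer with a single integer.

From /n/ at 4 rightward: 5 /e/ → [+nasal]; 6 /w/ → [+nasal]; 7 /n/ is itself a trigger — this domain ends here.
From /n/ at 4 leftward: 3 /g/ blocks.
From /n/ at 7 rightward: 8 /g/ blocks.
From /n/ at 7 leftward: 6 /w/ → [+nasal]; 5 /e/ → [+nasal]; 4 /n/ is itself a trigger — this domain ends here.
Target with no active source: position 1 stays [-nasal].
[+nasal] positions on the surface: 4 5 6 7.

4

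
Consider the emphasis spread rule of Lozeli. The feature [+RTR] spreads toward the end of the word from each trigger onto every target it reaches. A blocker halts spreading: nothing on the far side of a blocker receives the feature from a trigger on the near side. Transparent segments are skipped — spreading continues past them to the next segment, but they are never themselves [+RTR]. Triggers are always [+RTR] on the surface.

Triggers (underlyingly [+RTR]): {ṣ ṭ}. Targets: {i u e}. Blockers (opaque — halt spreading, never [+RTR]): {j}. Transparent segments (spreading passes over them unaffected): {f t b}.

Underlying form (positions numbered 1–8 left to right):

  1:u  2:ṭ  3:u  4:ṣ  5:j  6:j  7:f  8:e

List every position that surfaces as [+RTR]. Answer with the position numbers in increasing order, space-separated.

2 3 4

From /ṭ/ at 2 rightward: 3 /u/ → [+RTR]; 4 /ṣ/ is itself a trigger — this domain ends here.
From /ṣ/ at 4 rightward: 5 /j/ blocks.
Targets with no active source: positions 1 8 stay [-emphatic].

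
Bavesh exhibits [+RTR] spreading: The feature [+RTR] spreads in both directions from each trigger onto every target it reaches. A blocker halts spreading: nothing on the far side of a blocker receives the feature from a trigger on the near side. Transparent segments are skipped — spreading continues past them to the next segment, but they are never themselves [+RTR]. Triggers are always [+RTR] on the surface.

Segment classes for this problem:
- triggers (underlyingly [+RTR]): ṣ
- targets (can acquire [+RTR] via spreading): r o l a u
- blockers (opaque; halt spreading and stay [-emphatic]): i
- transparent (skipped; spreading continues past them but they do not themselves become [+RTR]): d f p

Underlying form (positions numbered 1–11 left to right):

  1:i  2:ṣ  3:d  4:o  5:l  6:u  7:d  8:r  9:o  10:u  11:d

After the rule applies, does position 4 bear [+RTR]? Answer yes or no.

From /ṣ/ at 2 rightward: 3 /d/ transparent; 4 /o/ → [+RTR]; 5 /l/ → [+RTR]; 6 /u/ → [+RTR]; 7 /d/ transparent; 8 /r/ → [+RTR]; 9 /o/ → [+RTR]; 10 /u/ → [+RTR]; 11 /d/ transparent; word edge.
From /ṣ/ at 2 leftward: 1 /i/ blocks.
[+RTR] positions on the surface: 2 4 5 6 8 9 10.

yes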